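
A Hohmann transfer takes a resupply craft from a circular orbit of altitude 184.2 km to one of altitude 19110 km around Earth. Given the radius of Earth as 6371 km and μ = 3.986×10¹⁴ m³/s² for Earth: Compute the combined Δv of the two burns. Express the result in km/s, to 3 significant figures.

Δv_total ≈ 3.46 km/s

r₁ = 6371 + 184.2 = 6555.2 km = 6.5552×10⁶ m.
r₂ = 6371 + 19110 = 25481 km = 2.5481×10⁷ m.
Transfer ellipse a_t = (r₁ + r₂)/2 = 1.602×10⁷ m.
At r₁: circular v_c1 = √(μ/r₁) = 7798 m/s; transfer-perigee v_p = √[μ(2/r₁ − 1/a_t)] = 9835 m/s.
Δv₁ = v_p − v_c1 = 2037 m/s.
At r₂: circular v_c2 = √(μ/r₂) = 3955 m/s; transfer-apogee v_a = √[μ(2/r₂ − 1/a_t)] = 2530 m/s.
Δv₂ = v_c2 − v_a = 1425 m/s.
Total Δv = Δv₁ + Δv₂ = 3462 m/s = 3.462 km/s.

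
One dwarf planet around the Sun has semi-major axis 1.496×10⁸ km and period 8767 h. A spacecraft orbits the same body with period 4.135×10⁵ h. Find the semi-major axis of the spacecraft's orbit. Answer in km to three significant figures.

Kepler's third law: a³ ∝ T², so a₂ = a₁ (T₂/T₁)^(2/3).
T₂/T₁ = 47.17, (T₂/T₁)^(2/3) = 13.05.
a₂ = 1.496×10⁸ × 13.05 = 1.953×10⁹ km.

a₂ ≈ 1.95×10⁹ km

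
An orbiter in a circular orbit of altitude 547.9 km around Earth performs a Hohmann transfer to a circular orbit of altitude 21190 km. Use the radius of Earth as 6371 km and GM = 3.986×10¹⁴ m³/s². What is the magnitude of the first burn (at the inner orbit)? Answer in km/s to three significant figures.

r₁ = 6371 + 547.9 = 6918.9 km = 6.9189×10⁶ m.
r₂ = 6371 + 21190 = 27561 km = 2.7561×10⁷ m.
Transfer ellipse a_t = (r₁ + r₂)/2 = 1.724×10⁷ m.
At r₁: circular v_c1 = √(μ/r₁) = 7590 m/s; transfer-perigee v_p = √[μ(2/r₁ − 1/a_t)] = 9597 m/s.
Δv₁ = v_p − v_c1 = 2007 m/s.
= 2.007 km/s.

Δv ≈ 2.01 km/s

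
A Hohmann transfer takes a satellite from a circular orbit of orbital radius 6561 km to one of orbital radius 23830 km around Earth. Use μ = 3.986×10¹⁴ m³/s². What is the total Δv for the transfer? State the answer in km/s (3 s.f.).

Δv_total ≈ 3.37 km/s

r₁ = 6561 km = 6.561×10⁶ m.
r₂ = 23830 km = 2.383×10⁷ m.
Transfer ellipse a_t = (r₁ + r₂)/2 = 1.520×10⁷ m.
At r₁: circular v_c1 = √(μ/r₁) = 7794 m/s; transfer-perigee v_p = √[μ(2/r₁ − 1/a_t)] = 9761 m/s.
Δv₁ = v_p − v_c1 = 1966 m/s.
At r₂: circular v_c2 = √(μ/r₂) = 4090 m/s; transfer-apogee v_a = √[μ(2/r₂ − 1/a_t)] = 2687 m/s.
Δv₂ = v_c2 − v_a = 1402 m/s.
Total Δv = Δv₁ + Δv₂ = 3369 m/s = 3.369 km/s.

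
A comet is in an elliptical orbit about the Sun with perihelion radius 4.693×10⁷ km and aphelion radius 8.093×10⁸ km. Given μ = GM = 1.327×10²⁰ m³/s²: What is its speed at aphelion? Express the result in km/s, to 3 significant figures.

Semi-major axis a = (r_p + r_a)/2 = 4.2812×10⁸ km = 4.281×10¹¹ m.
Vis-viva: v² = μ(2/r − 1/a) = 1.327×10²⁰ × (2.471×10⁻¹² − 2.336×10⁻¹²) = 1.797×10⁷ m²/s².
v = 4240 m/s = 4.240 km/s.

v ≈ 4.24 km/s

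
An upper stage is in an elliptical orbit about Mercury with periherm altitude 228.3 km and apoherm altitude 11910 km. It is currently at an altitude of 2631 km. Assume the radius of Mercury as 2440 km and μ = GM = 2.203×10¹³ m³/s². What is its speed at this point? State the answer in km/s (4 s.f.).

v ≈ 2.470 km/s

r_p = 2440 + 228.3 = 2668.3 km = 2.6683×10⁶ m.
r_a = 2440 + 11910 = 14350 km = 1.4350×10⁷ m.
r = 2440 + 2631 = 5071.0 km = 5.071×10⁶ m.
Semi-major axis a = (r_p + r_a)/2 = 8509.1 km = 8.509×10⁶ m.
Vis-viva: v² = μ(2/r − 1/a) = 2.203×10¹³ × (3.944×10⁻⁷ − 1.175×10⁻⁷) = 6.100×10⁶ m²/s².
v = 2470 m/s = 2.470 km/s.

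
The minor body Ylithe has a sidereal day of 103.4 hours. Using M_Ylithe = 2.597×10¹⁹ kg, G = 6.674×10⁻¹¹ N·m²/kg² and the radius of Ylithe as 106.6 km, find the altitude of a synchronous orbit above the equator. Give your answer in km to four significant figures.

μ = GM = 6.674×10⁻¹¹ × 2.597×10¹⁹ = 1.733×10⁹ m³/s².
T = 103.4 hours = 3.722×10⁵ s.
A synchronous orbit has period T, so by Kepler's third law a = (μT²/4π²)^(1/3).
μT²/4π² = 1.733×10⁹ × (3.722×10⁵)² / 39.48 = 6.083×10¹⁸ m³.
a = 1.825×10⁶ m = 1825.5 km.
Altitude h = a − R = 1825.5 − 106.6 = 1718.9 km.

h_sync ≈ 1719 km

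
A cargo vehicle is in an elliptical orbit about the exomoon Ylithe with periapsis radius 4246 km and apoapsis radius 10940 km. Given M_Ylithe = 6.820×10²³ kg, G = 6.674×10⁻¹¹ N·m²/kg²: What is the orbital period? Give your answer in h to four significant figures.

μ = GM = 6.674×10⁻¹¹ × 6.820×10²³ = 4.552×10¹³ m³/s².
Semi-major axis a = (r_p + r_a)/2 = (4246.0 + 10940)/2 = 7593.0 km = 7.593×10⁶ m.
By Kepler's third law T = 2π√(a³/μ) = 2π × 3.101×10³ = 1.949×10⁴ s.
= 5.413 h.

T ≈ 5.413 h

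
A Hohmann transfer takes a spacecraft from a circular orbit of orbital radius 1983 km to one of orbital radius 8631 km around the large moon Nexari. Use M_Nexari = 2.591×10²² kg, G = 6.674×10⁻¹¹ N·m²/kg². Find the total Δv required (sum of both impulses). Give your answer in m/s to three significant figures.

Δv_total ≈ 431 m/s

μ = GM = 6.674×10⁻¹¹ × 2.591×10²² = 1.729×10¹² m³/s².
r₁ = 1983 km = 1.983×10⁶ m.
r₂ = 8631 km = 8.631×10⁶ m.
Transfer ellipse a_t = (r₁ + r₂)/2 = 5.307×10⁶ m.
At r₁: circular v_c1 = √(μ/r₁) = 933.8 m/s; transfer-periapsis v_p = √[μ(2/r₁ − 1/a_t)] = 1191 m/s.
Δv₁ = v_p − v_c1 = 257.1 m/s.
At r₂: circular v_c2 = √(μ/r₂) = 447.6 m/s; transfer-apoapsis v_a = √[μ(2/r₂ − 1/a_t)] = 273.6 m/s.
Δv₂ = v_c2 − v_a = 174.0 m/s.
Total Δv = Δv₁ + Δv₂ = 431.1 m/s.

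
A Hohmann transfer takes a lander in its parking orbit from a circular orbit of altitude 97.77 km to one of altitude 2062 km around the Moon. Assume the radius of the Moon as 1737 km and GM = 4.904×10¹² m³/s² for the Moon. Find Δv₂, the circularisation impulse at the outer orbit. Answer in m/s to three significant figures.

r₁ = 1737 + 97.77 = 1834.8 km = 1.8348×10⁶ m.
r₂ = 1737 + 2062 = 3799.0 km = 3.7990×10⁶ m.
Transfer ellipse a_t = (r₁ + r₂)/2 = 2.817×10⁶ m.
At r₁: circular v_c1 = √(μ/r₁) = 1635 m/s; transfer-perilune v_p = √[μ(2/r₁ − 1/a_t)] = 1899 m/s.
At r₂: circular v_c2 = √(μ/r₂) = 1136 m/s; transfer-apolune v_a = √[μ(2/r₂ − 1/a_t)] = 917.0 m/s.
Δv₂ = v_c2 − v_a = 219.2 m/s.

Δv ≈ 219 m/s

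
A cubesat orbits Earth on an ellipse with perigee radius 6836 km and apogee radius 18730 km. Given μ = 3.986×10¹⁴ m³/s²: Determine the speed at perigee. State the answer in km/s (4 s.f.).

Semi-major axis a = (r_p + r_a)/2 = 12783 km = 1.278×10⁷ m.
Vis-viva: v² = μ(2/r − 1/a) = 3.986×10¹⁴ × (2.926×10⁻⁷ − 7.823×10⁻⁸) = 8.544×10⁷ m²/s².
v = 9243 m/s = 9.243 km/s.

v ≈ 9.243 km/s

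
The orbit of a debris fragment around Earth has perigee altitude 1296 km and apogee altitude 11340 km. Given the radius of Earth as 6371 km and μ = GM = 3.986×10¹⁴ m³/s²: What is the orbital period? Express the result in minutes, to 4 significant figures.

r_p = 6371 + 1296 = 7667.0 km = 7.6670×10⁶ m.
r_a = 6371 + 11340 = 17711 km = 1.7711×10⁷ m.
Semi-major axis a = (r_p + r_a)/2 = (7667.0 + 17711)/2 = 12689 km = 1.269×10⁷ m.
By Kepler's third law T = 2π√(a³/μ) = 2π × 2.264×10³ = 1.423×10⁴ s.
= 237.1 minutes.

T ≈ 237.1 minutes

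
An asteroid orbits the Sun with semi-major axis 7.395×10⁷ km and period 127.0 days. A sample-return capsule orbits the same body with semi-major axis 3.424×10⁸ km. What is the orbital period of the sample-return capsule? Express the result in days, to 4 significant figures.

T₂ ≈ 1265 days

Kepler's third law: T² ∝ a³, so T₂ = T₁ (a₂/a₁)^(3/2).
a₂/a₁ = 4.630, (a₂/a₁)^(3/2) = 9.963.
T₂ = 127.0 × 9.963 = 1265 days.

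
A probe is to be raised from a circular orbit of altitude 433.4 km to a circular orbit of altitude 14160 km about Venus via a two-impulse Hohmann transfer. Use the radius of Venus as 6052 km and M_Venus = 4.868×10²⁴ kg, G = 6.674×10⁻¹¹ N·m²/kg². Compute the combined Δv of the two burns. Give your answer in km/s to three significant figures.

Δv_total ≈ 2.85 km/s

μ = GM = 6.674×10⁻¹¹ × 4.868×10²⁴ = 3.249×10¹⁴ m³/s².
r₁ = 6052 + 433.4 = 6485.4 km = 6.4854×10⁶ m.
r₂ = 6052 + 14160 = 20212 km = 2.0212×10⁷ m.
Transfer ellipse a_t = (r₁ + r₂)/2 = 1.335×10⁷ m.
At r₁: circular v_c1 = √(μ/r₁) = 7078 m/s; transfer-periapsis v_p = √[μ(2/r₁ − 1/a_t)] = 8709 m/s.
Δv₁ = v_p − v_c1 = 1632 m/s.
At r₂: circular v_c2 = √(μ/r₂) = 4009 m/s; transfer-apoapsis v_a = √[μ(2/r₂ − 1/a_t)] = 2795 m/s.
Δv₂ = v_c2 − v_a = 1215 m/s.
Total Δv = Δv₁ + Δv₂ = 2846 m/s = 2.846 km/s.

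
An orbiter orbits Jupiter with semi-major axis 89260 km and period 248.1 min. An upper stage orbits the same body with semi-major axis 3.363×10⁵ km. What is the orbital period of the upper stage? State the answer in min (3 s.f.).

Kepler's third law: T² ∝ a³, so T₂ = T₁ (a₂/a₁)^(3/2).
a₂/a₁ = 3.768, (a₂/a₁)^(3/2) = 7.313.
T₂ = 248.1 × 7.313 = 1814 min.

T₂ ≈ 1810 min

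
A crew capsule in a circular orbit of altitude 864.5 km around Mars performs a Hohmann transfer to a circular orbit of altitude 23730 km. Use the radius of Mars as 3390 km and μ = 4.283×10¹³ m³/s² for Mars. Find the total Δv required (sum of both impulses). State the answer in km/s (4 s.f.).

r₁ = 3390 + 864.5 = 4254.5 km = 4.2545×10⁶ m.
r₂ = 3390 + 23730 = 27120 km = 2.7120×10⁷ m.
Transfer ellipse a_t = (r₁ + r₂)/2 = 1.569×10⁷ m.
At r₁: circular v_c1 = √(μ/r₁) = 3173 m/s; transfer-periapsis v_p = √[μ(2/r₁ − 1/a_t)] = 4172 m/s.
Δv₁ = v_p − v_c1 = 998.9 m/s.
At r₂: circular v_c2 = √(μ/r₂) = 1257 m/s; transfer-apoapsis v_a = √[μ(2/r₂ − 1/a_t)] = 654.5 m/s.
Δv₂ = v_c2 − v_a = 602.2 m/s.
Total Δv = Δv₁ + Δv₂ = 1601 m/s = 1.601 km/s.

Δv_total ≈ 1.601 km/s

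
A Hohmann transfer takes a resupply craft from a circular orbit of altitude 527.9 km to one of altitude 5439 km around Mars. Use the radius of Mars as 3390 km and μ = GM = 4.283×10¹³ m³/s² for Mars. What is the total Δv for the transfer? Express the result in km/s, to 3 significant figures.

r₁ = 3390 + 527.9 = 3917.9 km = 3.9179×10⁶ m.
r₂ = 3390 + 5439 = 8829.0 km = 8.8290×10⁶ m.
Transfer ellipse a_t = (r₁ + r₂)/2 = 6.373×10⁶ m.
At r₁: circular v_c1 = √(μ/r₁) = 3306 m/s; transfer-periapsis v_p = √[μ(2/r₁ − 1/a_t)] = 3891 m/s.
Δv₁ = v_p − v_c1 = 585.2 m/s.
At r₂: circular v_c2 = √(μ/r₂) = 2203 m/s; transfer-apoapsis v_a = √[μ(2/r₂ − 1/a_t)] = 1727 m/s.
Δv₂ = v_c2 − v_a = 475.6 m/s.
Total Δv = Δv₁ + Δv₂ = 1061 m/s = 1.061 km/s.

Δv_total ≈ 1.06 km/s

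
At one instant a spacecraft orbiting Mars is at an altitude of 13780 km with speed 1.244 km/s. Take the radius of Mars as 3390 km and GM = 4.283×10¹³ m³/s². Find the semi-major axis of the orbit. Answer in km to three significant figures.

r = 3390 + 13780 = 17170 km = 1.717×10⁷ m.
Specific orbital energy ε = v²/2 − μ/r = (1244)²/2 − 4.283×10¹³/1.717×10⁷ = -1.721×10⁶ J/kg.
Since ε = −μ/(2a), a = −μ/(2ε) = 1.245×10⁷ m = 12446 km.

a ≈ 12400 km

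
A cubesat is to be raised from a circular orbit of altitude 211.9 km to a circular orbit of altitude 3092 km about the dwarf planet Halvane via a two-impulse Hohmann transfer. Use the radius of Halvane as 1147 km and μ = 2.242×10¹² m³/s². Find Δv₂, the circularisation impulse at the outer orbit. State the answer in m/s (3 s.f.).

Δv ≈ 221 m/s

r₁ = 1147 + 211.9 = 1358.9 km = 1.3589×10⁶ m.
r₂ = 1147 + 3092 = 4239.0 km = 4.2390×10⁶ m.
Transfer ellipse a_t = (r₁ + r₂)/2 = 2.799×10⁶ m.
At r₁: circular v_c1 = √(μ/r₁) = 1284 m/s; transfer-periapsis v_p = √[μ(2/r₁ − 1/a_t)] = 1581 m/s.
At r₂: circular v_c2 = √(μ/r₂) = 727.3 m/s; transfer-apoapsis v_a = √[μ(2/r₂ − 1/a_t)] = 506.7 m/s.
Δv₂ = v_c2 − v_a = 220.5 m/s.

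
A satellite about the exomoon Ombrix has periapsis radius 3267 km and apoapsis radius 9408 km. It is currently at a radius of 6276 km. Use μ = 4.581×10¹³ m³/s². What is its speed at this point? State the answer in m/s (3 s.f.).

v ≈ 2710 m/s

Semi-major axis a = (r_p + r_a)/2 = 6337.5 km = 6.338×10⁶ m.
Vis-viva: v² = μ(2/r − 1/a) = 4.581×10¹³ × (3.187×10⁻⁷ − 1.578×10⁻⁷) = 7.370×10⁶ m²/s².
v = 2715 m/s.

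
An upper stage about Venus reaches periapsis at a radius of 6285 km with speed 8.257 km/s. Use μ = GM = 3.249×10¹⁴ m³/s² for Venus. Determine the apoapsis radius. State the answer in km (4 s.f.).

r_p = 6.285×10⁶ m.
Specific energy ε = v²/2 − μ/r = -1.761×10⁷ J/kg, so a = −μ/(2ε) = 9.227×10⁶ m.
The apsides satisfy r_p + r_a = 2a, so the apoapsis radius is 2a − r_p = 1.217×10⁷ m = 12169 km.

apoapsis radius ≈ 12170 km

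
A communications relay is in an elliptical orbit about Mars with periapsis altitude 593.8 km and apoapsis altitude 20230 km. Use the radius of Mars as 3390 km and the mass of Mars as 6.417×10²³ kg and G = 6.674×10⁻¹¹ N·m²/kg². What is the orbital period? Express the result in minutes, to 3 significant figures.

T ≈ 820 minutes

μ = GM = 6.674×10⁻¹¹ × 6.417×10²³ = 4.283×10¹³ m³/s².
r_p = 3390 + 593.8 = 3983.8 km = 3.9838×10⁶ m.
r_a = 3390 + 20230 = 23620 km = 2.3620×10⁷ m.
Semi-major axis a = (r_p + r_a)/2 = (3983.8 + 23620)/2 = 13802 km = 1.380×10⁷ m.
By Kepler's third law T = 2π√(a³/μ) = 2π × 7.835×10³ = 4.923×10⁴ s.
= 820.5 minutes.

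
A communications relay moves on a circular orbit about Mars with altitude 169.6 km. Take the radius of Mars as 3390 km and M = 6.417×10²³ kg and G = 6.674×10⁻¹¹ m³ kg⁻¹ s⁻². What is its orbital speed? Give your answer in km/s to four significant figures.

μ = GM = 6.674×10⁻¹¹ × 6.417×10²³ = 4.283×10¹³ m³/s².
r = 3390 + 169.6 = 3559.6 km = 3.5596×10⁶ m.
For a circular orbit v = √(μ/r) = √(4.283×10¹³ / 3.560×10⁶) = √(1.203×10⁷) = 3469 m/s.
That is 3.469 km/s.

v ≈ 3.469 km/s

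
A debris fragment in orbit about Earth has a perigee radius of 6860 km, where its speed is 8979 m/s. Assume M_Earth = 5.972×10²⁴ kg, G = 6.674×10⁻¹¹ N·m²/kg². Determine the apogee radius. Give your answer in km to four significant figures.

apogee radius ≈ 15540 km

μ = GM = 6.674×10⁻¹¹ × 5.972×10²⁴ = 3.986×10¹⁴ m³/s².
r_p = 6.860×10⁶ m.
Specific energy ε = v²/2 − μ/r = -1.779×10⁷ J/kg, so a = −μ/(2ε) = 1.120×10⁷ m.
The apsides satisfy r_p + r_a = 2a, so the apogee radius is 2a − r_p = 1.554×10⁷ m = 15545 km.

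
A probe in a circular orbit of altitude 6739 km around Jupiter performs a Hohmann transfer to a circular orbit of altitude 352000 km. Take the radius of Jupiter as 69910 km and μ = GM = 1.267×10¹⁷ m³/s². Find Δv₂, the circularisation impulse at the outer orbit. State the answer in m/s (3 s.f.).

r₁ = 69910 + 6739 = 76649 km = 7.6649×10⁷ m.
r₂ = 69910 + 352000 = 421910 km = 4.2191×10⁸ m.
Transfer ellipse a_t = (r₁ + r₂)/2 = 2.493×10⁸ m.
At r₁: circular v_c1 = √(μ/r₁) = 40660 m/s; transfer-perijove v_p = √[μ(2/r₁ − 1/a_t)] = 52890 m/s.
At r₂: circular v_c2 = √(μ/r₂) = 17330 m/s; transfer-apojove v_a = √[μ(2/r₂ − 1/a_t)] = 9609 m/s.
Δv₂ = v_c2 − v_a = 7720 m/s.

Δv ≈ 7720 m/s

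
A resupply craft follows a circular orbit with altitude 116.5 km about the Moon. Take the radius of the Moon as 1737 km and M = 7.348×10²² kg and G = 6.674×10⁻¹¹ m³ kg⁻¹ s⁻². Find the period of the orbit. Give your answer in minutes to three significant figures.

μ = GM = 6.674×10⁻¹¹ × 7.348×10²² = 4.904×10¹² m³/s².
r = 1737 + 116.5 = 1853.5 km = 1.8535×10⁶ m.
Kepler's third law: T = 2π√(r³/μ) = 2π√((1.854×10⁶)³ / 4.904×10¹²).
r³/μ = 1.298×10⁶ s², so T = 2π × 1.139×10³ = 7.160×10³ s.
Converting: 7.160×10³ s ÷ 60.00 = 119.3 minutes.

T ≈ 119 minutes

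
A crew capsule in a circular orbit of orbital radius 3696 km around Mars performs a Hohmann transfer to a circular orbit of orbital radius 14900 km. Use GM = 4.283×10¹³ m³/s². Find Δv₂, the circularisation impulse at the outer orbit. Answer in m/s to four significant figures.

r₁ = 3696 km = 3.696×10⁶ m.
r₂ = 14900 km = 1.490×10⁷ m.
Transfer ellipse a_t = (r₁ + r₂)/2 = 9.298×10⁶ m.
At r₁: circular v_c1 = √(μ/r₁) = 3404 m/s; transfer-periapsis v_p = √[μ(2/r₁ − 1/a_t)] = 4309 m/s.
At r₂: circular v_c2 = √(μ/r₂) = 1695 m/s; transfer-apoapsis v_a = √[μ(2/r₂ − 1/a_t)] = 1069 m/s.
Δv₂ = v_c2 − v_a = 626.5 m/s.

Δv ≈ 626.5 m/s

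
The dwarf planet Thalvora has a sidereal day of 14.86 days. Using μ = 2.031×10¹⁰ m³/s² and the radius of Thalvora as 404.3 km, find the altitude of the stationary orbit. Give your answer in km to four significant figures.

h_sync ≈ 9061 km

T = 14.86 days = 1.284×10⁶ s.
A synchronous orbit has period T, so by Kepler's third law a = (μT²/4π²)^(1/3).
μT²/4π² = 2.031×10¹⁰ × (1.284×10⁶)² / 39.48 = 8.480×10²⁰ m³.
a = 9.465×10⁶ m = 9465.4 km.
Altitude h = a − R = 9465.4 − 404.3 = 9061.1 km.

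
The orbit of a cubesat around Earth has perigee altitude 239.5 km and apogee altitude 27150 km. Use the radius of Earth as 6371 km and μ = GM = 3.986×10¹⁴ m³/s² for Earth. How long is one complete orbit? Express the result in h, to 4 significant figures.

T ≈ 7.858 h

r_p = 6371 + 239.5 = 6610.5 km = 6.6105×10⁶ m.
r_a = 6371 + 27150 = 33521 km = 3.3521×10⁷ m.
Semi-major axis a = (r_p + r_a)/2 = (6610.5 + 33521)/2 = 20066 km = 2.007×10⁷ m.
By Kepler's third law T = 2π√(a³/μ) = 2π × 4.502×10³ = 2.829×10⁴ s.
= 7.858 h.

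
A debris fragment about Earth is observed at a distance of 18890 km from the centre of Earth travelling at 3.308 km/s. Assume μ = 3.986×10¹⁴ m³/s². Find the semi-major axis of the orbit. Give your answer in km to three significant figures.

r = 1.889×10⁷ m.
Specific orbital energy ε = v²/2 − μ/r = (3308)²/2 − 3.986×10¹⁴/1.889×10⁷ = -1.563×10⁷ J/kg.
Since ε = −μ/(2a), a = −μ/(2ε) = 1.275×10⁷ m = 12751 km.

a ≈ 12800 km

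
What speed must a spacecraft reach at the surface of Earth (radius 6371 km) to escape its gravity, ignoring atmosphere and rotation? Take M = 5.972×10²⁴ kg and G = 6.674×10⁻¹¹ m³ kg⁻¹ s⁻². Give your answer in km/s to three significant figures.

μ = GM = 6.674×10⁻¹¹ × 5.972×10²⁴ = 3.986×10¹⁴ m³/s².
r = R = 6.371×10⁶ m.
Escape speed v_esc = √(2μ/r) = √(2 × 3.986×10¹⁴ / 6.371×10⁶) = √(1.251×10⁸) = 11190 m/s.
= 11.19 km/s.

v_esc ≈ 11.2 km/s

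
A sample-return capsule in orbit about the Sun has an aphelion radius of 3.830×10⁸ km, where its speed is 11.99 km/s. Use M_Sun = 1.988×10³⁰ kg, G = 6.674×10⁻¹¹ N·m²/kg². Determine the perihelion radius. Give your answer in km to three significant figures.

μ = GM = 6.674×10⁻¹¹ × 1.988×10³⁰ = 1.327×10²⁰ m³/s².
r_a = 3.830×10¹¹ m.
Specific energy ε = v²/2 − μ/r = -2.745×10⁸ J/kg, so a = −μ/(2ε) = 2.416×10¹¹ m.
The apsides satisfy r_p + r_a = 2a, so the perihelion radius is 2a − r_a = 1.003×10¹¹ m = 1.0028×10⁸ km.

perihelion radius ≈ 1.00×10⁸ km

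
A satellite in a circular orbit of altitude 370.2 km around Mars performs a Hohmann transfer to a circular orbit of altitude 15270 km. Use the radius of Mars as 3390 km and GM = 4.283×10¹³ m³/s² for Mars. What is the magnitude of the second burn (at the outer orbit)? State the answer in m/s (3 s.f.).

Δv ≈ 638 m/s

r₁ = 3390 + 370.2 = 3760.2 km = 3.7602×10⁶ m.
r₂ = 3390 + 15270 = 18660 km = 1.8660×10⁷ m.
Transfer ellipse a_t = (r₁ + r₂)/2 = 1.121×10⁷ m.
At r₁: circular v_c1 = √(μ/r₁) = 3375 m/s; transfer-periapsis v_p = √[μ(2/r₁ − 1/a_t)] = 4354 m/s.
At r₂: circular v_c2 = √(μ/r₂) = 1515 m/s; transfer-apoapsis v_a = √[μ(2/r₂ − 1/a_t)] = 877.4 m/s.
Δv₂ = v_c2 − v_a = 637.6 m/s.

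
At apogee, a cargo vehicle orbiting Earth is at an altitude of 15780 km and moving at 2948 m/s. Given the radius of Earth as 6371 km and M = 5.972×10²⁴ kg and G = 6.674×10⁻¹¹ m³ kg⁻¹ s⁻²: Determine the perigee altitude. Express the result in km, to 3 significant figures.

μ = GM = 6.674×10⁻¹¹ × 5.972×10²⁴ = 3.986×10¹⁴ m³/s².
r_a = 6371 + 15780 = 22151 km = 2.215×10⁷ m.
Specific energy ε = v²/2 − μ/r = -1.365×10⁷ J/kg, so a = −μ/(2ε) = 1.460×10⁷ m.
The apsides satisfy r_p + r_a = 2a, so the perigee radius is 2a − r_a = 7.053×10⁶ m = 7052.6 km.
Perigee altitude = 7052.6 − 6371 = 681.59 km.

perigee altitude ≈ 682 km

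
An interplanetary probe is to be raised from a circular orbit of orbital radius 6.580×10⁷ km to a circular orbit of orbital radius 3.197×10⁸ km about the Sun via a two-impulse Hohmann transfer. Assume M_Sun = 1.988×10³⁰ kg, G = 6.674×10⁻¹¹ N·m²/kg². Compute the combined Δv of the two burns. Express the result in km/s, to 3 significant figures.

μ = GM = 6.674×10⁻¹¹ × 1.988×10³⁰ = 1.327×10²⁰ m³/s².
r₁ = 6.580×10⁷ km = 6.580×10¹⁰ m.
r₂ = 3.197×10⁸ km = 3.197×10¹¹ m.
Transfer ellipse a_t = (r₁ + r₂)/2 = 1.928×10¹¹ m.
At r₁: circular v_c1 = √(μ/r₁) = 44900 m/s; transfer-perihelion v_p = √[μ(2/r₁ − 1/a_t)] = 57830 m/s.
Δv₁ = v_p − v_c1 = 12930 m/s.
At r₂: circular v_c2 = √(μ/r₂) = 20370 m/s; transfer-aphelion v_a = √[μ(2/r₂ − 1/a_t)] = 11900 m/s.
Δv₂ = v_c2 − v_a = 8469 m/s.
Total Δv = Δv₁ + Δv₂ = 21400 m/s = 21.40 km/s.

Δv_total ≈ 21.4 km/s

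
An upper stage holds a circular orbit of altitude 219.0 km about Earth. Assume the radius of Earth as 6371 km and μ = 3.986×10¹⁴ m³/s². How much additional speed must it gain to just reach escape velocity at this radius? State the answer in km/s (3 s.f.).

r = 6371 + 219.0 = 6590.0 km = 6.5900×10⁶ m.
Circular speed v_c = √(μ/r) = 7777 m/s.
Escape speed v_esc = √(2μ/r) = √2 × v_c = 11000 m/s.
Δv = v_esc − v_c = 3221 m/s = 3.221 km/s.

Δv ≈ 3.22 km/s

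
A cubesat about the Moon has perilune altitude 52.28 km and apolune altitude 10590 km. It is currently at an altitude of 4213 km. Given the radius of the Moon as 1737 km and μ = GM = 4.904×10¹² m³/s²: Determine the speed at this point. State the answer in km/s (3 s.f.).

r_p = 1737 + 52.28 = 1789.3 km = 1.7893×10⁶ m.
r_a = 1737 + 10590 = 12327 km = 1.2327×10⁷ m.
r = 1737 + 4213 = 5950.0 km = 5.950×10⁶ m.
Semi-major axis a = (r_p + r_a)/2 = 7058.1 km = 7.058×10⁶ m.
Vis-viva: v² = μ(2/r − 1/a) = 4.904×10¹² × (3.361×10⁻⁷ − 1.417×10⁻⁷) = 9.536×10⁵ m²/s².
v = 976.5 m/s = 0.9765 km/s.

v ≈ 0.977 km/s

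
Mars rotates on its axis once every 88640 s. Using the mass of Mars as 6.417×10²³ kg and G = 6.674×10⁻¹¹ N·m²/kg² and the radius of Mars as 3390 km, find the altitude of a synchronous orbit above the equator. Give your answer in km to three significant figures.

h_sync ≈ 17000 km

μ = GM = 6.674×10⁻¹¹ × 6.417×10²³ = 4.283×10¹³ m³/s².
A synchronous orbit has period T, so by Kepler's third law a = (μT²/4π²)^(1/3).
μT²/4π² = 4.283×10¹³ × (8.864×10⁴)² / 39.48 = 8.524×10²¹ m³.
a = 2.043×10⁷ m = 20427 km.
Altitude h = a − R = 20427 − 3390 = 17037 km.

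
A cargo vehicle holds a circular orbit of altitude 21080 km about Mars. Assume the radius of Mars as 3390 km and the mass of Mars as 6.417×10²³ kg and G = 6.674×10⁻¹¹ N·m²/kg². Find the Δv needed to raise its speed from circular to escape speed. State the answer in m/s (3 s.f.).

μ = GM = 6.674×10⁻¹¹ × 6.417×10²³ = 4.283×10¹³ m³/s².
r = 3390 + 21080 = 24470 km = 2.4470×10⁷ m.
Circular speed v_c = √(μ/r) = 1323 m/s.
Escape speed v_esc = √(2μ/r) = √2 × v_c = 1871 m/s.
Δv = v_esc − v_c = 548.0 m/s.

Δv ≈ 548 m/s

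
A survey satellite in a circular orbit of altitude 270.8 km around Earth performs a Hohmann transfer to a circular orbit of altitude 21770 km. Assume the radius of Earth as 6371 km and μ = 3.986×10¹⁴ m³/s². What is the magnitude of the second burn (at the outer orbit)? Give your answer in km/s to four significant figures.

Δv ≈ 1.438 km/s

r₁ = 6371 + 270.8 = 6641.8 km = 6.6418×10⁶ m.
r₂ = 6371 + 21770 = 28141 km = 2.8141×10⁷ m.
Transfer ellipse a_t = (r₁ + r₂)/2 = 1.739×10⁷ m.
At r₁: circular v_c1 = √(μ/r₁) = 7747 m/s; transfer-perigee v_p = √[μ(2/r₁ − 1/a_t)] = 9854 m/s.
At r₂: circular v_c2 = √(μ/r₂) = 3764 m/s; transfer-apogee v_a = √[μ(2/r₂ − 1/a_t)] = 2326 m/s.
Δv₂ = v_c2 − v_a = 1438 m/s.
= 1.438 km/s.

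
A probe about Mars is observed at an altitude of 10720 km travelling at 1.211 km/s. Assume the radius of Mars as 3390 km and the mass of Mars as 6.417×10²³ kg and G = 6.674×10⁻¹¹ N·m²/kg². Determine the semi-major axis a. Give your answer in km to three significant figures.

μ = GM = 6.674×10⁻¹¹ × 6.417×10²³ = 4.283×10¹³ m³/s².
r = 3390 + 10720 = 14110 km = 1.411×10⁷ m.
Vis-viva rearranged: 1/a = 2/r − v²/μ = 1.417×10⁻⁷ − 3.424×10⁻⁸ = 1.075×10⁻⁷ m⁻¹.
a = 9.302×10⁶ m = 9302.3 km.

a ≈ 9300 km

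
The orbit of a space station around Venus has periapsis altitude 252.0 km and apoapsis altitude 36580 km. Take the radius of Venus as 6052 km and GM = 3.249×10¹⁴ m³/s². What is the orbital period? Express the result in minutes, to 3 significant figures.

r_p = 6052 + 252.0 = 6304.0 km = 6.3040×10⁶ m.
r_a = 6052 + 36580 = 42632 km = 4.2632×10⁷ m.
Semi-major axis a = (r_p + r_a)/2 = (6304.0 + 42632)/2 = 24468 km = 2.447×10⁷ m.
By Kepler's third law T = 2π√(a³/μ) = 2π × 6.715×10³ = 4.219×10⁴ s.
= 703.2 minutes.

T ≈ 703 minutes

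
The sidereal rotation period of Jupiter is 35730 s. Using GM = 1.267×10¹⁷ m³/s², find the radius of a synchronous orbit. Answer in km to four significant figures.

r_sync ≈ 1.600×10⁵ km

A synchronous orbit has period T, so by Kepler's third law a = (μT²/4π²)^(1/3).
μT²/4π² = 1.267×10¹⁷ × (3.573×10⁴)² / 39.48 = 4.097×10²⁴ m³.
a = 1.600×10⁸ m = 1.6002×10⁵ km.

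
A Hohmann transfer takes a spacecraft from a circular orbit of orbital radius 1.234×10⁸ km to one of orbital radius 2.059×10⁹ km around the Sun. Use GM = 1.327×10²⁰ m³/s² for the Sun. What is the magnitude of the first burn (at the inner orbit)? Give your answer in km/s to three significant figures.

r₁ = 1.234×10⁸ km = 1.234×10¹¹ m.
r₂ = 2.059×10⁹ km = 2.059×10¹² m.
Transfer ellipse a_t = (r₁ + r₂)/2 = 1.091×10¹² m.
At r₁: circular v_c1 = √(μ/r₁) = 32790 m/s; transfer-perihelion v_p = √[μ(2/r₁ − 1/a_t)] = 45050 m/s.
Δv₁ = v_p − v_c1 = 12250 m/s.
= 12.25 km/s.

Δv ≈ 12.3 km/s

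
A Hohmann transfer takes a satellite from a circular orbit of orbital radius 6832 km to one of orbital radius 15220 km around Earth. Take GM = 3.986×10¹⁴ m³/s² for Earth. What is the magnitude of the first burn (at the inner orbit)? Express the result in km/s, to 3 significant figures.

r₁ = 6832 km = 6.832×10⁶ m.
r₂ = 15220 km = 1.522×10⁷ m.
Transfer ellipse a_t = (r₁ + r₂)/2 = 1.103×10⁷ m.
At r₁: circular v_c1 = √(μ/r₁) = 7638 m/s; transfer-perigee v_p = √[μ(2/r₁ − 1/a_t)] = 8974 m/s.
Δv₁ = v_p − v_c1 = 1336 m/s.
= 1.336 km/s.

Δv ≈ 1.34 km/s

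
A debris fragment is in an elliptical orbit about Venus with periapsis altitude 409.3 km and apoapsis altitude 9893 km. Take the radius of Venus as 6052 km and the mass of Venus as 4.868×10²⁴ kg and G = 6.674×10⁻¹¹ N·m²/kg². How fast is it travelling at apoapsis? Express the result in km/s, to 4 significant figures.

v ≈ 3.428 km/s

μ = GM = 6.674×10⁻¹¹ × 4.868×10²⁴ = 3.249×10¹⁴ m³/s².
r_p = 6052 + 409.3 = 6461.3 km = 6.4613×10⁶ m.
r_a = 6052 + 9893 = 15945 km = 1.5945×10⁷ m.
Semi-major axis a = (r_p + r_a)/2 = 11203 km = 1.120×10⁷ m.
Vis-viva: v² = μ(2/r − 1/a) = 3.249×10¹⁴ × (1.254×10⁻⁷ − 8.926×10⁻⁸) = 1.175×10⁷ m²/s².
v = 3428 m/s = 3.428 km/s.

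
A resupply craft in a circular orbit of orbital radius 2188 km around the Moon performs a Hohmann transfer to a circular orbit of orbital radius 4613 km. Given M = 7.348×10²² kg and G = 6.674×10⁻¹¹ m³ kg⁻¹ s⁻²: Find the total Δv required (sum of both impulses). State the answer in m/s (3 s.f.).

μ = GM = 6.674×10⁻¹¹ × 7.348×10²² = 4.904×10¹² m³/s².
r₁ = 2188 km = 2.188×10⁶ m.
r₂ = 4613 km = 4.613×10⁶ m.
Transfer ellipse a_t = (r₁ + r₂)/2 = 3.400×10⁶ m.
At r₁: circular v_c1 = √(μ/r₁) = 1497 m/s; transfer-perilune v_p = √[μ(2/r₁ − 1/a_t)] = 1744 m/s.
Δv₁ = v_p − v_c1 = 246.6 m/s.
At r₂: circular v_c2 = √(μ/r₂) = 1031 m/s; transfer-apolune v_a = √[μ(2/r₂ − 1/a_t)] = 827.1 m/s.
Δv₂ = v_c2 − v_a = 204.0 m/s.
Total Δv = Δv₁ + Δv₂ = 450.6 m/s.

Δv_total ≈ 451 m/s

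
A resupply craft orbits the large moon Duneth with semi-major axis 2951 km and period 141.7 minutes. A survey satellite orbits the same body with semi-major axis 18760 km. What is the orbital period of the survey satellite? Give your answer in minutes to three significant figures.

T₂ ≈ 2270 minutes

Kepler's third law: T² ∝ a³, so T₂ = T₁ (a₂/a₁)^(3/2).
a₂/a₁ = 6.357, (a₂/a₁)^(3/2) = 16.03.
T₂ = 141.7 × 16.03 = 2271 minutes.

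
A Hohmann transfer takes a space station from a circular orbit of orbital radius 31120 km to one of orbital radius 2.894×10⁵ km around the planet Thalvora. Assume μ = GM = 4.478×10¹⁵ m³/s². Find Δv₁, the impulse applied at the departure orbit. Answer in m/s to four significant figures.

Δv ≈ 4124 m/s

r₁ = 31120 km = 3.112×10⁷ m.
r₂ = 2.894×10⁵ km = 2.894×10⁸ m.
Transfer ellipse a_t = (r₁ + r₂)/2 = 1.603×10⁸ m.
At r₁: circular v_c1 = √(μ/r₁) = 12000 m/s; transfer-periapsis v_p = √[μ(2/r₁ − 1/a_t)] = 16120 m/s.
Δv₁ = v_p − v_c1 = 4124 m/s.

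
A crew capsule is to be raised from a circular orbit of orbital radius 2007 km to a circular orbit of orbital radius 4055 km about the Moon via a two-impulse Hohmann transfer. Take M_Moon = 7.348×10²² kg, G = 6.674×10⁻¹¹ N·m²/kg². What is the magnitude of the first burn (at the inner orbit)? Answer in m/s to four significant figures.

Δv ≈ 244.9 m/s

μ = GM = 6.674×10⁻¹¹ × 7.348×10²² = 4.904×10¹² m³/s².
r₁ = 2007 km = 2.007×10⁶ m.
r₂ = 4055 km = 4.055×10⁶ m.
Transfer ellipse a_t = (r₁ + r₂)/2 = 3.031×10⁶ m.
At r₁: circular v_c1 = √(μ/r₁) = 1563 m/s; transfer-perilune v_p = √[μ(2/r₁ − 1/a_t)] = 1808 m/s.
Δv₁ = v_p − v_c1 = 244.9 m/s.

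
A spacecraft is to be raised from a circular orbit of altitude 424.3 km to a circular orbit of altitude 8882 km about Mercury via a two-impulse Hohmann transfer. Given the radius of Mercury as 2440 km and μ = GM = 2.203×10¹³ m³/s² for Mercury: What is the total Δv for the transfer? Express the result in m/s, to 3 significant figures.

r₁ = 2440 + 424.3 = 2864.3 km = 2.8643×10⁶ m.
r₂ = 2440 + 8882 = 11322 km = 1.1322×10⁷ m.
Transfer ellipse a_t = (r₁ + r₂)/2 = 7.093×10⁶ m.
At r₁: circular v_c1 = √(μ/r₁) = 2773 m/s; transfer-periherm v_p = √[μ(2/r₁ − 1/a_t)] = 3504 m/s.
Δv₁ = v_p − v_c1 = 730.5 m/s.
At r₂: circular v_c2 = √(μ/r₂) = 1395 m/s; transfer-apoherm v_a = √[μ(2/r₂ − 1/a_t)] = 886.4 m/s.
Δv₂ = v_c2 − v_a = 508.5 m/s.
Total Δv = Δv₁ + Δv₂ = 1239 m/s.

Δv_total ≈ 1240 m/s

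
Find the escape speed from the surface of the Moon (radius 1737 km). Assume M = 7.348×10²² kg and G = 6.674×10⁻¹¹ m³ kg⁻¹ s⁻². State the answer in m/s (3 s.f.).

μ = GM = 6.674×10⁻¹¹ × 7.348×10²² = 4.904×10¹² m³/s².
r = R = 1.737×10⁶ m.
Escape speed v_esc = √(2μ/r) = √(2 × 4.904×10¹² / 1.737×10⁶) = √(5.647×10⁶) = 2376 m/s.

v_esc ≈ 2380 m/s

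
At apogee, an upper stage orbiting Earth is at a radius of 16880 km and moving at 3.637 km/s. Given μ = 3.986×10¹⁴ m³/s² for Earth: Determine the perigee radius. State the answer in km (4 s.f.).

r_a = 1.688×10⁷ m.
Specific energy ε = v²/2 − μ/r = -1.700×10⁷ J/kg, so a = −μ/(2ε) = 1.172×10⁷ m.
The apsides satisfy r_p + r_a = 2a, so the perigee radius is 2a − r_a = 6.567×10⁶ m = 6567.3 km.

perigee radius ≈ 6567 km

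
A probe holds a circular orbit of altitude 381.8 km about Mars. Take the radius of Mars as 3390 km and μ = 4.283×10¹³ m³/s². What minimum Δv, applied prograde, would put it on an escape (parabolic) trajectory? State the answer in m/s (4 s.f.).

Δv ≈ 1396 m/s

r = 3390 + 381.8 = 3771.8 km = 3.7718×10⁶ m.
Circular speed v_c = √(μ/r) = 3370 m/s.
Escape speed v_esc = √(2μ/r) = √2 × v_c = 4766 m/s.
Δv = v_esc − v_c = 1396 m/s.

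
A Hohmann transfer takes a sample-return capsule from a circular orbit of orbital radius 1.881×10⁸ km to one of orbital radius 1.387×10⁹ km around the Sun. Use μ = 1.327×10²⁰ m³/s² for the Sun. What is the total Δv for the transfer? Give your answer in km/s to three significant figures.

Δv_total ≈ 13.7 km/s

r₁ = 1.881×10⁸ km = 1.881×10¹¹ m.
r₂ = 1.387×10⁹ km = 1.387×10¹² m.
Transfer ellipse a_t = (r₁ + r₂)/2 = 7.876×10¹¹ m.
At r₁: circular v_c1 = √(μ/r₁) = 26560 m/s; transfer-perihelion v_p = √[μ(2/r₁ − 1/a_t)] = 35250 m/s.
Δv₁ = v_p − v_c1 = 8688 m/s.
At r₂: circular v_c2 = √(μ/r₂) = 9781 m/s; transfer-aphelion v_a = √[μ(2/r₂ − 1/a_t)] = 4780 m/s.
Δv₂ = v_c2 − v_a = 5001 m/s.
Total Δv = Δv₁ + Δv₂ = 13690 m/s = 13.69 km/s.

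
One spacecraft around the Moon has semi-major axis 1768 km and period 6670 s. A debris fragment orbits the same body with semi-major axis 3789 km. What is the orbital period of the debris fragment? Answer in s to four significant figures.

Kepler's third law: T² ∝ a³, so T₂ = T₁ (a₂/a₁)^(3/2).
a₂/a₁ = 2.143, (a₂/a₁)^(3/2) = 3.137.
T₂ = 6670 × 3.137 = 20930 s.

T₂ ≈ 20930 s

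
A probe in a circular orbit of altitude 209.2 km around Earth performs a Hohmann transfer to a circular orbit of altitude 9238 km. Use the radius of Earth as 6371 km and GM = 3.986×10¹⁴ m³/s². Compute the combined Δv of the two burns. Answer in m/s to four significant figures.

r₁ = 6371 + 209.2 = 6580.2 km = 6.5802×10⁶ m.
r₂ = 6371 + 9238 = 15609 km = 1.5609×10⁷ m.
Transfer ellipse a_t = (r₁ + r₂)/2 = 1.109×10⁷ m.
At r₁: circular v_c1 = √(μ/r₁) = 7783 m/s; transfer-perigee v_p = √[μ(2/r₁ − 1/a_t)] = 9232 m/s.
Δv₁ = v_p − v_c1 = 1449 m/s.
At r₂: circular v_c2 = √(μ/r₂) = 5053 m/s; transfer-apogee v_a = √[μ(2/r₂ − 1/a_t)] = 3892 m/s.
Δv₂ = v_c2 − v_a = 1162 m/s.
Total Δv = Δv₁ + Δv₂ = 2610 m/s.

Δv_total ≈ 2610 m/s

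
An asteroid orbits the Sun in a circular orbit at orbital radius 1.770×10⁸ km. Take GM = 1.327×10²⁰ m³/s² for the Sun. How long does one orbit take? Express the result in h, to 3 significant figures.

r = 1.770×10⁸ km = 1.770×10¹¹ m.
Kepler's third law: T = 2π√(r³/μ) = 2π√((1.770×10¹¹)³ / 1.327×10²⁰).
r³/μ = 4.179×10¹³ s², so T = 2π × 6.464×10⁶ = 4.062×10⁷ s.
Converting: 4.062×10⁷ s ÷ 3600 = 11280 h.

T ≈ 11300 h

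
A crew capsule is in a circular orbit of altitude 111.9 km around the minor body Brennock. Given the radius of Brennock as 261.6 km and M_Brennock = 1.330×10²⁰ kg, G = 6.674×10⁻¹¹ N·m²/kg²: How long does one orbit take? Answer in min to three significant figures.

μ = GM = 6.674×10⁻¹¹ × 1.330×10²⁰ = 8.876×10⁹ m³/s².
r = 261.6 + 111.9 = 373.50 km = 3.7350×10⁵ m.
Kepler's third law: T = 2π√(r³/μ) = 2π√((3.735×10⁵)³ / 8.876×10⁹).
r³/μ = 5.870×10⁶ s², so T = 2π × 2.423×10³ = 1.522×10⁴ s.
Converting: 1.522×10⁴ s ÷ 60.00 = 253.7 min.

T ≈ 254 min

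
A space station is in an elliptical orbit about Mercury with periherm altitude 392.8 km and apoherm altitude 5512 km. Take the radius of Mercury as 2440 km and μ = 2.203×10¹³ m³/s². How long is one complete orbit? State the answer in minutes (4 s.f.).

r_p = 2440 + 392.8 = 2832.8 km = 2.8328×10⁶ m.
r_a = 2440 + 5512 = 7952.0 km = 7.9520×10⁶ m.
Semi-major axis a = (r_p + r_a)/2 = (2832.8 + 7952.0)/2 = 5392.4 km = 5.392×10⁶ m.
By Kepler's third law T = 2π√(a³/μ) = 2π × 2.668×10³ = 1.676×10⁴ s.
= 279.4 minutes.

T ≈ 279.4 minutes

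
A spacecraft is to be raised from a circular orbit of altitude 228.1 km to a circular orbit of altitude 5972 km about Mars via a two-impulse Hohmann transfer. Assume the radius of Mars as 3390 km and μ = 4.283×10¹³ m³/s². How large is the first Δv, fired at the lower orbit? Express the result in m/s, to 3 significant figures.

Δv ≈ 692 m/s

r₁ = 3390 + 228.1 = 3618.1 km = 3.6181×10⁶ m.
r₂ = 3390 + 5972 = 9362.0 km = 9.3620×10⁶ m.
Transfer ellipse a_t = (r₁ + r₂)/2 = 6.490×10⁶ m.
At r₁: circular v_c1 = √(μ/r₁) = 3441 m/s; transfer-periapsis v_p = √[μ(2/r₁ − 1/a_t)] = 4132 m/s.
Δv₁ = v_p − v_c1 = 691.7 m/s.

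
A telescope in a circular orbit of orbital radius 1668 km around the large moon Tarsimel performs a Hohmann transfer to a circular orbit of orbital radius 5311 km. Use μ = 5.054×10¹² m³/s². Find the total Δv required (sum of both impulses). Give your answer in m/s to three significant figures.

Δv_total ≈ 708 m/s

r₁ = 1668 km = 1.668×10⁶ m.
r₂ = 5311 km = 5.311×10⁶ m.
Transfer ellipse a_t = (r₁ + r₂)/2 = 3.490×10⁶ m.
At r₁: circular v_c1 = √(μ/r₁) = 1741 m/s; transfer-periapsis v_p = √[μ(2/r₁ − 1/a_t)] = 2147 m/s.
Δv₁ = v_p − v_c1 = 406.8 m/s.
At r₂: circular v_c2 = √(μ/r₂) = 975.5 m/s; transfer-apoapsis v_a = √[μ(2/r₂ − 1/a_t)] = 674.4 m/s.
Δv₂ = v_c2 − v_a = 301.1 m/s.
Total Δv = Δv₁ + Δv₂ = 707.8 m/s.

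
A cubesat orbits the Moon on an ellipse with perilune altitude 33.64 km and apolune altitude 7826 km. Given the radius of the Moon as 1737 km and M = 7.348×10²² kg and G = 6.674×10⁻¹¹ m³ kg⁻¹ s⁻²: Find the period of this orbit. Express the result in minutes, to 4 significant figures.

μ = GM = 6.674×10⁻¹¹ × 7.348×10²² = 4.904×10¹² m³/s².
r_p = 1737 + 33.64 = 1770.6 km = 1.7706×10⁶ m.
r_a = 1737 + 7826 = 9563.0 km = 9.5630×10⁶ m.
Semi-major axis a = (r_p + r_a)/2 = (1770.6 + 9563.0)/2 = 5666.8 km = 5.667×10⁶ m.
By Kepler's third law T = 2π√(a³/μ) = 2π × 6.092×10³ = 3.827×10⁴ s.
= 637.9 minutes.

T ≈ 637.9 minutes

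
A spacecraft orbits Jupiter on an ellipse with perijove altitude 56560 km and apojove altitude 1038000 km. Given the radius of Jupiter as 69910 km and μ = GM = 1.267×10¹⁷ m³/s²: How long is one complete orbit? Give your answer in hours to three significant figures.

r_p = 69910 + 56560 = 126470 km = 1.2647×10⁸ m.
r_a = 69910 + 1038000 = 1107900 km = 1.1079×10⁹ m.
Semi-major axis a = (r_p + r_a)/2 = (1.2647×10⁵ + 1.1079×10⁶)/2 = 6.1719×10⁵ km = 6.172×10⁸ m.
By Kepler's third law T = 2π√(a³/μ) = 2π × 4.308×10⁴ = 2.707×10⁵ s.
= 75.18 hours.

T ≈ 75.2 hours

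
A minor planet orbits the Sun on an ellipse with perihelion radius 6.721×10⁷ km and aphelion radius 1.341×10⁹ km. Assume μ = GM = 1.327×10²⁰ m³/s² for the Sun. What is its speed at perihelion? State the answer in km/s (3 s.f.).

v ≈ 61.3 km/s

Semi-major axis a = (r_p + r_a)/2 = 7.0410×10⁸ km = 7.041×10¹¹ m.
Vis-viva: v² = μ(2/r − 1/a) = 1.327×10²⁰ × (2.976×10⁻¹¹ − 1.420×10⁻¹²) = 3.760×10⁹ m²/s².
v = 61320 m/s = 61.32 km/s.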